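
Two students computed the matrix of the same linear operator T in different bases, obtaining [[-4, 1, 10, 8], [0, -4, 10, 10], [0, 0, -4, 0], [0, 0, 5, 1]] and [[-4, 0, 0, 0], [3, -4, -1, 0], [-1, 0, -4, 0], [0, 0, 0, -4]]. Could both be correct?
trace(A) = -11 but trace(B) = -16. The trace is a similarity invariant, so A and B are not similar.

No.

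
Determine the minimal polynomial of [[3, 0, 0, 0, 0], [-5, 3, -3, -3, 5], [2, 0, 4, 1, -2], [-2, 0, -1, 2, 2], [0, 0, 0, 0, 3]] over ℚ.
The characteristic polynomial factors as (x - 3)^5. The minimal polynomial is ∏(x - λ)^{k_λ} where k_λ is the size of the largest Jordan block at λ.

For λ = 3: rank(A - 3I) = 2, and the largest Jordan block has size 2 (the smallest k with rank((A - 3I)^k) = rank((A - 3I)^(k+1))).

So m_A(x) = (x - 3)^2.

m_A(x) = (x - 3)^2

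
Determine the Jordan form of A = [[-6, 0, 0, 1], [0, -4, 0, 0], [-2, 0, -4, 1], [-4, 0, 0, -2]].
The characteristic polynomial is det(xI - A) = (x + 4)^4, so the eigenvalues are -4 (algebraic multiplicity 4).

For λ = -4: rank(A + 4I) = 1, rank((A + 4I)^2) = 0. The eigenspace has dimension 4 - 1 = 3, so there are 3 Jordan blocks; the rank sequence gives block sizes [2, 1, 1].

Assembling the blocks gives the Jordan form J above.

J = [[-4, 1, 0, 0], [0, -4, 0, 0], [0, 0, -4, 0], [0, 0, 0, -4]]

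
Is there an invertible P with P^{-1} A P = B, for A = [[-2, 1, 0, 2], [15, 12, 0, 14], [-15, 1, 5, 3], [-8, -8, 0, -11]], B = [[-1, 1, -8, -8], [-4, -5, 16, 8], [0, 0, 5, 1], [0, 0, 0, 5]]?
Two matrices over a field are similar if and only if they have the same invariant factors.

Both A and B have characteristic polynomial (x - 5)^2(x + 3)^2 and minimal polynomial (x - 5)^2(x + 3)^2. Computing further, both have invariant factors (x - 5)^2(x + 3)^2. Hence A and B are similar.

Yes.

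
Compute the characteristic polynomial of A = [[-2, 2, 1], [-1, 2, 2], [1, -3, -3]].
xI - A = [[x + 2, -2, -1], [1, x - 2, -2], [-1, 3, x + 3]].

Expanding det(xI - A) along the first row:
det(xI - A) = + (x + 2)·det([[x - 2, -2], [3, x + 3]]) - (-2)·det([[1, -2], [-1, x + 3]]) + (-1)·det([[1, x - 2], [-1, 3]]).

Evaluating gives χ_A(x) = x^3 + 3x^2 + 3x + 1 = (x + 1)^3.

χ_A(x) = (x + 1)^3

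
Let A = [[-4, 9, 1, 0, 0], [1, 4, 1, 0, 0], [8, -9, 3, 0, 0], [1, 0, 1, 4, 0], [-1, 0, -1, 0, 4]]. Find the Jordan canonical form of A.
The characteristic polynomial is det(xI - A) = (x - 4)^4(x + 5), so the eigenvalues are -5 (algebraic multiplicity 1), 4 (algebraic multiplicity 4).

For λ = -5: algebraic multiplicity 1 gives one 1×1 block.

For λ = 4: rank(A - 4I) = 2, rank((A - 4I)^2) = 1. The eigenspace has dimension 5 - 2 = 3, so there are 3 Jordan blocks; the rank sequence gives block sizes [2, 1, 1].

Assembling the blocks gives the Jordan form J above.

J = [[-5, 0, 0, 0, 0], [0, 4, 1, 0, 0], [0, 0, 4, 0, 0], [0, 0, 0, 4, 0], [0, 0, 0, 0, 4]]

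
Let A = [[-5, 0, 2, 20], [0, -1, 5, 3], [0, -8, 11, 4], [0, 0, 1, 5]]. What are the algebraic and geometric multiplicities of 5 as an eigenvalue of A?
algebraic multiplicity 3, geometric multiplicity 1

The characteristic polynomial is (x - 5)^3(x + 5), so the factor x - 5 appears with exponent 3: the algebraic multiplicity is 3.

rank(A - 5I) = 3, so the eigenspace has dimension 4 - 3 = 1: the geometric multiplicity is 1.

Since 1 < 3, A is not diagonalizable.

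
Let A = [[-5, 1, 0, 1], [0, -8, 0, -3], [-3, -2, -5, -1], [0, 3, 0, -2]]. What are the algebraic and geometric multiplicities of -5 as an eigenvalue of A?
algebraic multiplicity 4, geometric multiplicity 2

The characteristic polynomial is (x + 5)^4, so the factor x + 5 appears with exponent 4: the algebraic multiplicity is 4.

rank(A + 5I) = 2, so the eigenspace has dimension 4 - 2 = 2: the geometric multiplicity is 2.

Since 2 < 4, A is not diagonalizable.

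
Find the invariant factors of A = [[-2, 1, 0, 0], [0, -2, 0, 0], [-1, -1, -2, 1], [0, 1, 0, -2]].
The Jordan structure of A has elementary divisors (x + 2)^2, (x + 2)^2. Arranging the block sizes at each eigenvalue in decreasing order and taking row products gives the invariant factors.

Invariant factors (smallest first, each dividing the next): (x + 2)^2, (x + 2)^2.

Check: the last factor (x + 2)^2 is the minimal polynomial, and the product (x + 2)^4 is the characteristic polynomial.

(x + 2)^2, (x + 2)^2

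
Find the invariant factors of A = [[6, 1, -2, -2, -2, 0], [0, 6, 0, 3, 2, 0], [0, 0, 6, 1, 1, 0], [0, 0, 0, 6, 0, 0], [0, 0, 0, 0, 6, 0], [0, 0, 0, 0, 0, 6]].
x - 6, (x - 6)^2, (x - 6)^3

The Jordan structure of A has elementary divisors (x - 6)^3, (x - 6)^2, (x - 6). Arranging the block sizes at each eigenvalue in decreasing order and taking row products gives the invariant factors.

Invariant factors (smallest first, each dividing the next): x - 6, (x - 6)^2, (x - 6)^3.

Check: the last factor (x - 6)^3 is the minimal polynomial, and the product (x - 6)^6 is the characteristic polynomial.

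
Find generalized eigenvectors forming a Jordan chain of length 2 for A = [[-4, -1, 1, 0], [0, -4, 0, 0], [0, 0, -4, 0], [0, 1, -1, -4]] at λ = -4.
We seek v_1 ∈ ker((A + 4I)^2) \ ker(A + 4I), then set v_{i+1} = (A + 4I) v_i.

One such chain is v_1 = [[-1, 0, 1, -3]]^T, v_2 = [[1, 0, 0, -1]]^T. Check: (A + 4I) v_2 = [[0, 0, 0, 0]]^T = 0.

v_1 = [[-1, 0, 1, -3]]^T, v_2 = [[1, 0, 0, -1]]^T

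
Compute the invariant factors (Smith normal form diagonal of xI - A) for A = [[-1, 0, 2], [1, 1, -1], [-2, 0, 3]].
The Jordan structure of A has elementary divisors (x - 1)^2, (x - 1). Arranging the block sizes at each eigenvalue in decreasing order and taking row products gives the invariant factors.

Invariant factors (smallest first, each dividing the next): x - 1, (x - 1)^2.

Check: the last factor (x - 1)^2 is the minimal polynomial, and the product (x - 1)^3 is the characteristic polynomial.

x - 1, (x - 1)^2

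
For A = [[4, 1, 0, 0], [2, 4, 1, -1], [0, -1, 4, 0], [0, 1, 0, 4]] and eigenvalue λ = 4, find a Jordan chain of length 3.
v_1 = [[0, 0, 1, 0]]^T, v_2 = [[0, 1, 0, 0]]^T, v_3 = [[1, 0, -1, 1]]^T

We seek v_1 ∈ ker((A - 4I)^3) \ ker((A - 4I)^2), then set v_{i+1} = (A - 4I) v_i.

One such chain is v_1 = [[0, 0, 1, 0]]^T, v_2 = [[0, 1, 0, 0]]^T, v_3 = [[1, 0, -1, 1]]^T. Check: (A - 4I) v_3 = [[0, 0, 0, 0]]^T = 0.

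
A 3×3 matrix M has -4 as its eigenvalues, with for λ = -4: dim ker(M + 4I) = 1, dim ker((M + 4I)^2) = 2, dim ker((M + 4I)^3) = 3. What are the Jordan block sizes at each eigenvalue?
λ = -4: successive nullity increments [1, 1, 1] count blocks of size ≥ k; block sizes are [3].

Jordan blocks: (-4, 3)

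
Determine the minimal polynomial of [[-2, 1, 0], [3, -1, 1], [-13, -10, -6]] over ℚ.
The characteristic polynomial factors as (x + 3)^3. The minimal polynomial is ∏(x - λ)^{k_λ} where k_λ is the size of the largest Jordan block at λ.

For λ = -3: rank(A + 3I) = 2, and the largest Jordan block has size 3 (the smallest k with rank((A + 3I)^k) = rank((A + 3I)^(k+1))).

So m_A(x) = (x + 3)^3.

m_A(x) = (x + 3)^3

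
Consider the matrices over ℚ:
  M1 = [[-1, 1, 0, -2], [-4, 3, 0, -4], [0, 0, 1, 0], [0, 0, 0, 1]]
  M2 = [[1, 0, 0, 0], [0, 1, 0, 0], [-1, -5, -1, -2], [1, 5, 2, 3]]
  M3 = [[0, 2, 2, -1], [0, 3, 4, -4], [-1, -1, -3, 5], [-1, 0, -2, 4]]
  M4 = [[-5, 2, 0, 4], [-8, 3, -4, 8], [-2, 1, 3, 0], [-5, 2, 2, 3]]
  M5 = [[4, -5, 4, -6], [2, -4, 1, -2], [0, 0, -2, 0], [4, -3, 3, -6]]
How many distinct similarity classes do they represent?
Characteristic polynomials: χ_{M1} = (x - 1)^4, χ_{M2} = (x - 1)^4, χ_{M3} = (x - 1)^4, χ_{M4} = (x - 1)^4, χ_{M5} = (x + 2)^4.

{M1, M2}: invariant factors x - 1, x - 1, (x - 1)^2.

{M3, M4}: invariant factors (x - 1)^2, (x - 1)^2.

{M5}: invariant factors x + 2, (x + 2)^3.

Matrices are similar if and only if their invariant-factor lists agree; the partition into similarity classes is {M1, M2}, {M3, M4}, {M5}.

3 classes: {M1, M2}, {M3, M4}, {M5}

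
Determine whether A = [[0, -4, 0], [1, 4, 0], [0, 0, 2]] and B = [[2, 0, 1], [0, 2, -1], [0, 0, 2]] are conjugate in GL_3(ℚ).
Two matrices over a field are similar if and only if they have the same invariant factors.

Both A and B have characteristic polynomial (x - 2)^3 and minimal polynomial (x - 2)^2. Computing further, both have invariant factors x - 2, (x - 2)^2. Hence A and B are similar.

Yes.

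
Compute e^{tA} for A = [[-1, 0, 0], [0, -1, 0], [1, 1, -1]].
e^{tA} = [[e^{-t}, 0, 0], [0, e^{-t}, 0], [t*e^{-t}, t*e^{-t}, e^{-t}]]

A has Jordan form J = [[-1, 1, 0], [0, -1, 0], [0, 0, -1]] with A = PJP^{-1}, so e^{tA} = P e^{tJ} P^{-1}.

For a Jordan block J_k(λ), e^{tJ_k(λ)} = e^{λt} · (I + tN + t^2 N^2/2! + ... + t^{k-1} N^{k-1}/(k-1)!) where N is the nilpotent superdiagonal part.

Assembling the blocks and conjugating back gives the entries of e^{tA} as shown above.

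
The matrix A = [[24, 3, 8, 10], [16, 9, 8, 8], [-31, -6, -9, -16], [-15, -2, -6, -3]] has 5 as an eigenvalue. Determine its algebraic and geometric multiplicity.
The characteristic polynomial is (x - 6)(x - 5)^3, so the factor x - 5 appears with exponent 3: the algebraic multiplicity is 3.

rank(A - 5I) = 2, so the eigenspace has dimension 4 - 2 = 2: the geometric multiplicity is 2.

Since 2 < 3, A is not diagonalizable.

algebraic multiplicity 3, geometric multiplicity 2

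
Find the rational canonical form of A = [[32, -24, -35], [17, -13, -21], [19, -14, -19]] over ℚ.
The invariant factors of A (the non-unit diagonal entries of the Smith normal form of xI - A over ℚ[x]) are x^3 + 2x - 5, each dividing the next. The characteristic polynomial is their product, x^3 + 2x - 5.

The rational canonical form is the block-diagonal matrix of companion matrices C(f_i):
R = [[0, 0, 5], [1, 0, -2], [0, 1, 0]].

Note the characteristic polynomial does not split into linear factors over ℚ, so A has no Jordan form over ℚ; the rational canonical form exists over any field.

R = [[0, 0, 5], [1, 0, -2], [0, 1, 0]]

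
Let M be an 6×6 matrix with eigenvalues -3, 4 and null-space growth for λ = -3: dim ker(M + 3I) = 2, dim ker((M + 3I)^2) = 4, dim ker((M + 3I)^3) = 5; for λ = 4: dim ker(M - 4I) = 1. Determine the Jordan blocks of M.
λ = -3: successive nullity increments [2, 2, 1] count blocks of size ≥ k; block sizes are [3, 2].
λ = 4: successive nullity increments [1] count blocks of size ≥ k; block sizes are [1].

Jordan blocks: (-3, 3), (-3, 2), (4, 1)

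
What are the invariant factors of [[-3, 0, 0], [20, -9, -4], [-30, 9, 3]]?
x + 3, (x + 3)^2

The Jordan structure of A has elementary divisors (x + 3)^2, (x + 3). Arranging the block sizes at each eigenvalue in decreasing order and taking row products gives the invariant factors.

Invariant factors (smallest first, each dividing the next): x + 3, (x + 3)^2.

Check: the last factor (x + 3)^2 is the minimal polynomial, and the product (x + 3)^3 is the characteristic polynomial.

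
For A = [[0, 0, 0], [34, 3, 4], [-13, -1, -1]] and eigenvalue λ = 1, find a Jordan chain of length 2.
We seek v_1 ∈ ker((A - I)^2) \ ker(A - I), then set v_{i+1} = (A - I) v_i.

One such chain is v_1 = [[0, -3, 1]]^T, v_2 = [[0, -2, 1]]^T. Check: (A - I) v_2 = [[0, 0, 0]]^T = 0.

v_1 = [[0, -3, 1]]^T, v_2 = [[0, -2, 1]]^T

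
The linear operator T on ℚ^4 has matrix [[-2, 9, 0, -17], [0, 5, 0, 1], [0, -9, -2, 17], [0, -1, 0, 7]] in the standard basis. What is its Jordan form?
J = [[-2, 0, 0, 0], [0, -2, 0, 0], [0, 0, 6, 1], [0, 0, 0, 6]]

The characteristic polynomial is det(xI - A) = (x - 6)^2(x + 2)^2, so the eigenvalues are -2 (algebraic multiplicity 2), 6 (algebraic multiplicity 2).

For λ = -2: rank(A + 2I) = 2. The eigenspace has dimension 4 - 2 = 2, so there are 2 Jordan blocks; the rank sequence gives block sizes [1, 1].

For λ = 6: rank(A - 6I) = 3, rank((A - 6I)^2) = 2. The eigenspace has dimension 4 - 3 = 1, so there is 1 Jordan block; the rank sequence gives block sizes [2].

Assembling the blocks gives the Jordan form J above.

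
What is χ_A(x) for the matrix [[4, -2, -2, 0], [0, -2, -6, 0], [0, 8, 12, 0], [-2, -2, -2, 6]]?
χ_A(x) = (x - 6)^2(x - 4)^2

xI - A = [[x - 4, 2, 2, 0], [0, x + 2, 6, 0], [0, -8, x - 12, 0], [2, 2, 2, x - 6]].

Expanding det(xI - A) along the first row:
det(xI - A) = + (x - 4)·det([[x + 2, 6, 0], [-8, x - 12, 0], [2, 2, x - 6]]) - (2)·det([[0, 6, 0], [0, x - 12, 0], [2, 2, x - 6]]) + (2)·det([[0, x + 2, 0], [0, -8, 0], [2, 2, x - 6]]) - (0)·det([[0, x + 2, 6], [0, -8, x - 12], [2, 2, 2]]).

Evaluating gives χ_A(x) = x^4 - 20x^3 + 148x^2 - 480x + 576 = (x - 6)^2(x - 4)^2.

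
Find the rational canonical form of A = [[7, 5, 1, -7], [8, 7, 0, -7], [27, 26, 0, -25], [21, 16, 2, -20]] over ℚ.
R = [[0, 0, 0, -1], [1, 0, 0, -6], [0, 1, 0, -11], [0, 0, 1, -6]]

The invariant factors of A (the non-unit diagonal entries of the Smith normal form of xI - A over ℚ[x]) are (x^2 + 3x + 1)^2, each dividing the next. The characteristic polynomial is their product, (x^2 + 3x + 1)^2.

The rational canonical form is the block-diagonal matrix of companion matrices C(f_i):
R = [[0, 0, 0, -1], [1, 0, 0, -6], [0, 1, 0, -11], [0, 0, 1, -6]].

Note the characteristic polynomial does not split into linear factors over ℚ, so A has no Jordan form over ℚ; the rational canonical form exists over any field.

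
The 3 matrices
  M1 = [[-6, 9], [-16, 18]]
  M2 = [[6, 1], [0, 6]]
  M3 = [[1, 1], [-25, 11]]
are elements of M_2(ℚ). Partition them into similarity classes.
Characteristic polynomials: χ_{M1} = (x - 6)^2, χ_{M2} = (x - 6)^2, χ_{M3} = (x - 6)^2.

{M1, M2, M3}: invariant factors (x - 6)^2.

Matrices are similar if and only if their invariant-factor lists agree; the partition into similarity classes is {M1, M2, M3}.

1 class: {M1, M2, M3}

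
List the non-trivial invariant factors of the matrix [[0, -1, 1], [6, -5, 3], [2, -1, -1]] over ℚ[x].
The Jordan structure of A has elementary divisors (x + 2)^2, (x + 2). Arranging the block sizes at each eigenvalue in decreasing order and taking row products gives the invariant factors.

Invariant factors (smallest first, each dividing the next): x + 2, (x + 2)^2.

Check: the last factor (x + 2)^2 is the minimal polynomial, and the product (x + 2)^3 is the characteristic polynomial.

x + 2, (x + 2)^2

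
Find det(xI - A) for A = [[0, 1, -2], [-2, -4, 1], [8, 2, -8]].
xI - A = [[x, -1, 2], [2, x + 4, -1], [-8, -2, x + 8]].

Expanding det(xI - A) along the first row:
det(xI - A) = + (x)·det([[x + 4, -1], [-2, x + 8]]) - (-1)·det([[2, -1], [-8, x + 8]]) + (2)·det([[2, x + 4], [-8, -2]]).

Evaluating gives χ_A(x) = x^3 + 12x^2 + 48x + 64 = (x + 4)^3.

χ_A(x) = (x + 4)^3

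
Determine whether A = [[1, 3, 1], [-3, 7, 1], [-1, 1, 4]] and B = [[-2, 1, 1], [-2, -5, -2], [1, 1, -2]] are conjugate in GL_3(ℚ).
trace(A) = 12 but trace(B) = -9. The trace is a similarity invariant, so A and B are not similar.

No.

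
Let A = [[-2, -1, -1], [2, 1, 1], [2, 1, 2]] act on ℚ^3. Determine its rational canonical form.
R = [[0, 0, 0], [1, 0, 1], [0, 1, 1]]

The invariant factors of A (the non-unit diagonal entries of the Smith normal form of xI - A over ℚ[x]) are x(x^2 - x - 1), each dividing the next. The characteristic polynomial is their product, x(x^2 - x - 1).

The rational canonical form is the block-diagonal matrix of companion matrices C(f_i):
R = [[0, 0, 0], [1, 0, 1], [0, 1, 1]].

Note the characteristic polynomial does not split into linear factors over ℚ, so A has no Jordan form over ℚ; the rational canonical form exists over any field.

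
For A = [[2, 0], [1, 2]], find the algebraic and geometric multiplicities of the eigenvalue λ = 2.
The characteristic polynomial is (x - 2)^2, so the factor x - 2 appears with exponent 2: the algebraic multiplicity is 2.

rank(A - 2I) = 1, so the eigenspace has dimension 2 - 1 = 1: the geometric multiplicity is 1.

Since 1 < 2, A is not diagonalizable.

algebraic multiplicity 2, geometric multiplicity 1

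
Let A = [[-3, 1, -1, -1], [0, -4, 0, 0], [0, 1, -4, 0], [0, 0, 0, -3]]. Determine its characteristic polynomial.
xI - A = [[x + 3, -1, 1, 1], [0, x + 4, 0, 0], [0, -1, x + 4, 0], [0, 0, 0, x + 3]].

Expanding det(xI - A) along the first row:
det(xI - A) = + (x + 3)·det([[x + 4, 0, 0], [-1, x + 4, 0], [0, 0, x + 3]]) - (-1)·det([[0, 0, 0], [0, x + 4, 0], [0, 0, x + 3]]) + (1)·det([[0, x + 4, 0], [0, -1, 0], [0, 0, x + 3]]) - (1)·det([[0, x + 4, 0], [0, -1, x + 4], [0, 0, 0]]).

Evaluating gives χ_A(x) = x^4 + 14x^3 + 73x^2 + 168x + 144 = (x + 3)^2(x + 4)^2.

χ_A(x) = (x + 3)^2(x + 4)^2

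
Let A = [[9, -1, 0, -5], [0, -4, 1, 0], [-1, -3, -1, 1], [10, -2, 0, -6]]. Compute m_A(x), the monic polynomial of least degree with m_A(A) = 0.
The characteristic polynomial factors as (x - 4)(x + 2)^3. The minimal polynomial is ∏(x - λ)^{k_λ} where k_λ is the size of the largest Jordan block at λ.

For λ = -2: rank(A + 2I) = 3, and the largest Jordan block has size 3 (the smallest k with rank((A + 2I)^k) = rank((A + 2I)^(k+1))).
For λ = 4: rank(A - 4I) = 3, and the largest Jordan block has size 1 (the smallest k with rank((A - 4I)^k) = rank((A - 4I)^(k+1))).

So m_A(x) = (x - 4)(x + 2)^3.

m_A(x) = (x - 4)(x + 2)^3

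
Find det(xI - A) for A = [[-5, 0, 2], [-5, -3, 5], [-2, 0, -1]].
χ_A(x) = (x + 3)^3

xI - A = [[x + 5, 0, -2], [5, x + 3, -5], [2, 0, x + 1]].

Expanding det(xI - A) along the first row:
det(xI - A) = + (x + 5)·det([[x + 3, -5], [0, x + 1]]) - (0)·det([[5, -5], [2, x + 1]]) + (-2)·det([[5, x + 3], [2, 0]]).

Evaluating gives χ_A(x) = x^3 + 9x^2 + 27x + 27 = (x + 3)^3.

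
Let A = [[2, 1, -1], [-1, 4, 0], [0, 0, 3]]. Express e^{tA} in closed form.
A has Jordan form J = [[3, 1, 0], [0, 3, 1], [0, 0, 3]] with A = PJP^{-1}, so e^{tA} = P e^{tJ} P^{-1}.

For a Jordan block J_k(λ), e^{tJ_k(λ)} = e^{λt} · (I + tN + t^2 N^2/2! + ... + t^{k-1} N^{k-1}/(k-1)!) where N is the nilpotent superdiagonal part.

Assembling the blocks and conjugating back gives the entries of e^{tA} as shown above.

e^{tA} = [[(1 - t)*e^{3*t}, t*e^{3*t}, t*(t - 2)*e^{3*t}/2], [-t*e^{3*t}, (t + 1)*e^{3*t}, t^2*e^{3*t}/2], [0, 0, e^{3*t}]]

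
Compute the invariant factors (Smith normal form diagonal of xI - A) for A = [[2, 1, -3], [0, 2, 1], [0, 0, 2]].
(x - 2)^3

The Jordan structure of A has elementary divisors (x - 2)^3. Arranging the block sizes at each eigenvalue in decreasing order and taking row products gives the invariant factors.

Invariant factors (smallest first, each dividing the next): (x - 2)^3.

Check: the last factor (x - 2)^3 is the minimal polynomial, and the product (x - 2)^3 is the characteristic polynomial.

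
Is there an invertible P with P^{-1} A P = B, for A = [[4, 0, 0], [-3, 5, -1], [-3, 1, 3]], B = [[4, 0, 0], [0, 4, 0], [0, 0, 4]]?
No.

Both have characteristic polynomial (x - 4)^3, but the minimal polynomial of A is (x - 4)^2 while the minimal polynomial of B is x - 4. The minimal polynomial is a similarity invariant, so A and B are not similar.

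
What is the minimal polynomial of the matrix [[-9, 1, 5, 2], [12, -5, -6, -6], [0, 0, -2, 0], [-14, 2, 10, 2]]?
m_A(x) = (x + 2)(x + 5)^2

The characteristic polynomial factors as (x + 2)^2(x + 5)^2. The minimal polynomial is ∏(x - λ)^{k_λ} where k_λ is the size of the largest Jordan block at λ.

For λ = -5: rank(A + 5I) = 3, and the largest Jordan block has size 2 (the smallest k with rank((A + 5I)^k) = rank((A + 5I)^(k+1))).
For λ = -2: rank(A + 2I) = 2, and the largest Jordan block has size 1 (the smallest k with rank((A + 2I)^k) = rank((A + 2I)^(k+1))).

So m_A(x) = (x + 2)(x + 5)^2.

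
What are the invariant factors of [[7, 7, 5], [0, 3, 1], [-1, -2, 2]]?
The Jordan structure of A has elementary divisors (x - 4)^3. Arranging the block sizes at each eigenvalue in decreasing order and taking row products gives the invariant factors.

Invariant factors (smallest first, each dividing the next): (x - 4)^3.

Check: the last factor (x - 4)^3 is the minimal polynomial, and the product (x - 4)^3 is the characteristic polynomial.

(x - 4)^3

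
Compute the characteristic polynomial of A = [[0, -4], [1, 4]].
χ_A(x) = (x - 2)^2

xI - A = [[x, 4], [-1, x - 4]].

Expanding det(xI - A) along the first row:
det(xI - A) = + (x)·det([[x - 4]]) - (4)·det([[-1]]).

Evaluating gives χ_A(x) = x^2 - 4x + 4 = (x - 2)^2.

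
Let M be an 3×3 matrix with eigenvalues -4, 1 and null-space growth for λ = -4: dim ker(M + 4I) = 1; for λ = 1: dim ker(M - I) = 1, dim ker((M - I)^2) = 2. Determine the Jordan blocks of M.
Jordan blocks: (-4, 1), (1, 2)

λ = -4: successive nullity increments [1] count blocks of size ≥ k; block sizes are [1].
λ = 1: successive nullity increments [1, 1] count blocks of size ≥ k; block sizes are [2].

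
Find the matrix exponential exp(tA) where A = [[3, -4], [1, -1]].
e^{tA} = [[(2*t + 1)*e^{t}, -4*t*e^{t}], [t*e^{t}, (1 - 2*t)*e^{t}]]

A has Jordan form J = [[1, 1], [0, 1]] with A = PJP^{-1}, so e^{tA} = P e^{tJ} P^{-1}.

For a Jordan block J_k(λ), e^{tJ_k(λ)} = e^{λt} · (I + tN + t^2 N^2/2! + ... + t^{k-1} N^{k-1}/(k-1)!) where N is the nilpotent superdiagonal part.

Assembling the blocks and conjugating back gives the entries of e^{tA} as shown above.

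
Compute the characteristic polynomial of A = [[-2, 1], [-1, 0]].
xI - A = [[x + 2, -1], [1, x]].

Expanding det(xI - A) along the first row:
det(xI - A) = + (x + 2)·det([[x]]) - (-1)·det([[1]]).

Evaluating gives χ_A(x) = x^2 + 2x + 1 = (x + 1)^2.

χ_A(x) = (x + 1)^2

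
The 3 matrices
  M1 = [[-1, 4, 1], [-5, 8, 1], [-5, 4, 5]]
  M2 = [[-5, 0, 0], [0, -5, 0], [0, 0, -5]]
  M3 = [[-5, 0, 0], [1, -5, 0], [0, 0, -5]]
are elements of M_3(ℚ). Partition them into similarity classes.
Characteristic polynomials: χ_{M1} = (x - 4)^3, χ_{M2} = (x + 5)^3, χ_{M3} = (x + 5)^3.

{M1}: invariant factors x - 4, (x - 4)^2.

{M2}: invariant factors x + 5, x + 5, x + 5.

{M3}: invariant factors x + 5, (x + 5)^2.

Matrices are similar if and only if their invariant-factor lists agree; the partition into similarity classes is {M1}, {M2}, {M3}.

3 classes: {M1}, {M2}, {M3}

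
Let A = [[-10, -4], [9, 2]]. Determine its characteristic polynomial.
χ_A(x) = (x + 4)^2

xI - A = [[x + 10, 4], [-9, x - 2]].

Expanding det(xI - A) along the first row:
det(xI - A) = + (x + 10)·det([[x - 2]]) - (4)·det([[-9]]).

Evaluating gives χ_A(x) = x^2 + 8x + 16 = (x + 4)^2.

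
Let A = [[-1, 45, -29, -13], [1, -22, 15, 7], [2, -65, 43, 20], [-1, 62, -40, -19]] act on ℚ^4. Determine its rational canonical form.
R = [[0, 0, 0, 0], [1, 0, 0, -6], [0, 1, 0, 6], [0, 0, 1, 1]]

The invariant factors of A (the non-unit diagonal entries of the Smith normal form of xI - A over ℚ[x]) are x(x - 1)(x^2 - 6), each dividing the next. The characteristic polynomial is their product, x(x - 1)(x^2 - 6).

The rational canonical form is the block-diagonal matrix of companion matrices C(f_i):
R = [[0, 0, 0, 0], [1, 0, 0, -6], [0, 1, 0, 6], [0, 0, 1, 1]].

Note the characteristic polynomial does not split into linear factors over ℚ, so A has no Jordan form over ℚ; the rational canonical form exists over any field.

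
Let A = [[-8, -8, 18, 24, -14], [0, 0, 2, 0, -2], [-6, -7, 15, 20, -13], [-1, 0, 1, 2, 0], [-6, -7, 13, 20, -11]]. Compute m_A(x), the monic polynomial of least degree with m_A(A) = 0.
The characteristic polynomial factors as x^3(x - 2)(x + 4). The minimal polynomial is ∏(x - λ)^{k_λ} where k_λ is the size of the largest Jordan block at λ.

For λ = -4: rank(A + 4I) = 4, and the largest Jordan block has size 1 (the smallest k with rank((A + 4I)^k) = rank((A + 4I)^(k+1))).
For λ = 0: rank(A) = 4, and the largest Jordan block has size 3 (the smallest k with rank(A^k) = rank(A^(k+1))).
For λ = 2: rank(A - 2I) = 4, and the largest Jordan block has size 1 (the smallest k with rank((A - 2I)^k) = rank((A - 2I)^(k+1))).

So m_A(x) = x^3(x - 2)(x + 4).

m_A(x) = x^3(x - 2)(x + 4)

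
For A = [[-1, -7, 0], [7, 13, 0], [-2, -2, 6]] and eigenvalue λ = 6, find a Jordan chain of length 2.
v_1 = [[-1, 2, 1]]^T, v_2 = [[-7, 7, -2]]^T

We seek v_1 ∈ ker((A - 6I)^2) \ ker(A - 6I), then set v_{i+1} = (A - 6I) v_i.

One such chain is v_1 = [[-1, 2, 1]]^T, v_2 = [[-7, 7, -2]]^T. Check: (A - 6I) v_2 = [[0, 0, 0]]^T = 0.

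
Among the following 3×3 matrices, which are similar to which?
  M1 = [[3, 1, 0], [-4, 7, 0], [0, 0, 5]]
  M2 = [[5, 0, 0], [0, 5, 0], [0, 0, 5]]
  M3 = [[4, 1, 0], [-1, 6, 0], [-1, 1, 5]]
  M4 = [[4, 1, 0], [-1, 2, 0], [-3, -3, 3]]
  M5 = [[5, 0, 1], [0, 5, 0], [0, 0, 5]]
3 classes: {M1, M3, M5}, {M2}, {M4}

Characteristic polynomials: χ_{M1} = (x - 5)^3, χ_{M2} = (x - 5)^3, χ_{M3} = (x - 5)^3, χ_{M4} = (x - 3)^3, χ_{M5} = (x - 5)^3.

{M1, M3, M5}: invariant factors x - 5, (x - 5)^2.

{M2}: invariant factors x - 5, x - 5, x - 5.

{M4}: invariant factors x - 3, (x - 3)^2.

Matrices are similar if and only if their invariant-factor lists agree; the partition into similarity classes is {M1, M3, M5}, {M2}, {M4}.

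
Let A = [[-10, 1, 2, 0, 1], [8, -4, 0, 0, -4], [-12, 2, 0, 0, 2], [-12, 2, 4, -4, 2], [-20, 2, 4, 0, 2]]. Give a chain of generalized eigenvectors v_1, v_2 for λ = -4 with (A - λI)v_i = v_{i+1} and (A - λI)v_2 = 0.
v_1 = [[0, 1, 0, 0, 0]]^T, v_2 = [[1, 0, 2, 2, 2]]^T

We seek v_1 ∈ ker((A + 4I)^2) \ ker(A + 4I), then set v_{i+1} = (A + 4I) v_i.

One such chain is v_1 = [[0, 1, 0, 0, 0]]^T, v_2 = [[1, 0, 2, 2, 2]]^T. Check: (A + 4I) v_2 = [[0, 0, 0, 0, 0]]^T = 0.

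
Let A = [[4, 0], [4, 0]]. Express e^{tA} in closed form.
e^{tA} = [[e^{4*t}, 0], [e^{4*t} - 1, 1]]

A has Jordan form J = [[0, 0], [0, 4]] with A = PJP^{-1}, so e^{tA} = P e^{tJ} P^{-1}.

For a Jordan block J_k(λ), e^{tJ_k(λ)} = e^{λt} · (I + tN + t^2 N^2/2! + ... + t^{k-1} N^{k-1}/(k-1)!) where N is the nilpotent superdiagonal part.

Assembling the blocks and conjugating back gives the entries of e^{tA} as shown above.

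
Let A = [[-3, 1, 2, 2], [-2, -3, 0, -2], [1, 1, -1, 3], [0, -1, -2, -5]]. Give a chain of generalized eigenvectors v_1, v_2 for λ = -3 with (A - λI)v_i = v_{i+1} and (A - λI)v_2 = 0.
We seek v_1 ∈ ker((A + 3I)^2) \ ker(A + 3I), then set v_{i+1} = (A + 3I) v_i.

One such chain is v_1 = [[0, 1, 0, 0]]^T, v_2 = [[1, 0, 1, -1]]^T. Check: (A + 3I) v_2 = [[0, 0, 0, 0]]^T = 0.

v_1 = [[0, 1, 0, 0]]^T, v_2 = [[1, 0, 1, -1]]^T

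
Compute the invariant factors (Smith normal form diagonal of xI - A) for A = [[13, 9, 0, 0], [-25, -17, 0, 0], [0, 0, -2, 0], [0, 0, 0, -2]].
x + 2, x + 2, (x + 2)^2

The Jordan structure of A has elementary divisors (x + 2)^2, (x + 2), (x + 2). Arranging the block sizes at each eigenvalue in decreasing order and taking row products gives the invariant factors.

Invariant factors (smallest first, each dividing the next): x + 2, x + 2, (x + 2)^2.

Check: the last factor (x + 2)^2 is the minimal polynomial, and the product (x + 2)^4 is the characteristic polynomial.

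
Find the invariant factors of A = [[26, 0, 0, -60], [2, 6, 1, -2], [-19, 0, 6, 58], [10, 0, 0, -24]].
(x - 6)^3(x + 4)

The Jordan structure of A has elementary divisors (x + 4), (x - 6)^3. Arranging the block sizes at each eigenvalue in decreasing order and taking row products gives the invariant factors.

Invariant factors (smallest first, each dividing the next): (x - 6)^3(x + 4).

Check: the last factor (x - 6)^3(x + 4) is the minimal polynomial, and the product (x - 6)^3(x + 4) is the characteristic polynomial.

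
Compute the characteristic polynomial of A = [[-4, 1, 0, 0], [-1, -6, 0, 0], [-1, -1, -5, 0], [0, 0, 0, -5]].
χ_A(x) = (x + 5)^4

xI - A = [[x + 4, -1, 0, 0], [1, x + 6, 0, 0], [1, 1, x + 5, 0], [0, 0, 0, x + 5]].

Expanding det(xI - A) along the first row:
det(xI - A) = + (x + 4)·det([[x + 6, 0, 0], [1, x + 5, 0], [0, 0, x + 5]]) - (-1)·det([[1, 0, 0], [1, x + 5, 0], [0, 0, x + 5]]) + (0)·det([[1, x + 6, 0], [1, 1, 0], [0, 0, x + 5]]) - (0)·det([[1, x + 6, 0], [1, 1, x + 5], [0, 0, 0]]).

Evaluating gives χ_A(x) = x^4 + 20x^3 + 150x^2 + 500x + 625 = (x + 5)^4.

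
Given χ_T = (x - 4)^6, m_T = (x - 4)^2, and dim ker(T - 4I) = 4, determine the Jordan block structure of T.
λ = 4: algebraic multiplicity 6 (exponent in χ_T), largest block size 2 (exponent in m_T), 4 blocks (geometric multiplicity). These force block sizes [2, 2, 1, 1].

Jordan blocks: (4, 2), (4, 2), (4, 1), (4, 1)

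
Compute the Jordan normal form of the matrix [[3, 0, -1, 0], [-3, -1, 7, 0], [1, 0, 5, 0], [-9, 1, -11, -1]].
The characteristic polynomial is det(xI - A) = (x - 4)^2(x + 1)^2, so the eigenvalues are -1 (algebraic multiplicity 2), 4 (algebraic multiplicity 2).

For λ = -1: rank(A + I) = 3, rank((A + I)^2) = 2. The eigenspace has dimension 4 - 3 = 1, so there is 1 Jordan block; the rank sequence gives block sizes [2].

For λ = 4: rank(A - 4I) = 3, rank((A - 4I)^2) = 2. The eigenspace has dimension 4 - 3 = 1, so there is 1 Jordan block; the rank sequence gives block sizes [2].

Assembling the blocks gives the Jordan form J above.

J = [[-1, 1, 0, 0], [0, -1, 0, 0], [0, 0, 4, 1], [0, 0, 0, 4]]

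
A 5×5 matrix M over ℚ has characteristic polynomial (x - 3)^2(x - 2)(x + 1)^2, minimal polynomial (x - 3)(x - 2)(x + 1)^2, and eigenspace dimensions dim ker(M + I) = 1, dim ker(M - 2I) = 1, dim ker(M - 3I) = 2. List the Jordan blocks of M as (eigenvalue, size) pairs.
λ = -1: algebraic multiplicity 2 (exponent in χ_M), largest block size 2 (exponent in m_M), 1 block (geometric multiplicity). This forces block sizes [2].
λ = 2: algebraic multiplicity 1 (exponent in χ_M), largest block size 1 (exponent in m_M), 1 block (geometric multiplicity). This forces block sizes [1].
λ = 3: algebraic multiplicity 2 (exponent in χ_M), largest block size 1 (exponent in m_M), 2 blocks (geometric multiplicity). These force block sizes [1, 1].

Jordan blocks: (-1, 2), (2, 1), (3, 1), (3, 1)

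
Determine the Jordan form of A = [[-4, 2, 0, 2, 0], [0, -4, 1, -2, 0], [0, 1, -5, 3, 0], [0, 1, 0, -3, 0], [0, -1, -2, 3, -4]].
J = [[-4, 1, 0, 0, 0], [0, -4, 1, 0, 0], [0, 0, -4, 0, 0], [0, 0, 0, -4, 0], [0, 0, 0, 0, -4]]

The characteristic polynomial is det(xI - A) = (x + 4)^5, so the eigenvalues are -4 (algebraic multiplicity 5).

For λ = -4: rank(A + 4I) = 2, rank((A + 4I)^2) = 1, rank((A + 4I)^3) = 0. The eigenspace has dimension 5 - 2 = 3, so there are 3 Jordan blocks; the rank sequence gives block sizes [3, 1, 1].

Assembling the blocks gives the Jordan form J above.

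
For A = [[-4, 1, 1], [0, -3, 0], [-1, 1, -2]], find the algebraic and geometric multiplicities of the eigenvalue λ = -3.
The characteristic polynomial is (x + 3)^3, so the factor x + 3 appears with exponent 3: the algebraic multiplicity is 3.

rank(A + 3I) = 1, so the eigenspace has dimension 3 - 1 = 2: the geometric multiplicity is 2.

Since 2 < 3, A is not diagonalizable.

algebraic multiplicity 3, geometric multiplicity 2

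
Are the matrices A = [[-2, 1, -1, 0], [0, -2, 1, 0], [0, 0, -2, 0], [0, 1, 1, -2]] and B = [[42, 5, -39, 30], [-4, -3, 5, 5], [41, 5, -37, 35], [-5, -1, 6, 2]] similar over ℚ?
No.

trace(A) = -8 but trace(B) = 4. The trace is a similarity invariant, so A and B are not similar.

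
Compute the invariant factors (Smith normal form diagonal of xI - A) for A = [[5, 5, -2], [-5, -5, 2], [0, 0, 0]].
x, x^2

The Jordan structure of A has elementary divisors x^2, x. Arranging the block sizes at each eigenvalue in decreasing order and taking row products gives the invariant factors.

Invariant factors (smallest first, each dividing the next): x, x^2.

Check: the last factor x^2 is the minimal polynomial, and the product x^3 is the characteristic polynomial.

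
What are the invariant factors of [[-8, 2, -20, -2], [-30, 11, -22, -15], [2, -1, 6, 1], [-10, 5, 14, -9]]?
x + 4, (x - 4)^2(x + 4)

The Jordan structure of A has elementary divisors (x + 4), (x + 4), (x - 4)^2. Arranging the block sizes at each eigenvalue in decreasing order and taking row products gives the invariant factors.

Invariant factors (smallest first, each dividing the next): x + 4, (x - 4)^2(x + 4).

Check: the last factor (x - 4)^2(x + 4) is the minimal polynomial, and the product (x - 4)^2(x + 4)^2 is the characteristic polynomial.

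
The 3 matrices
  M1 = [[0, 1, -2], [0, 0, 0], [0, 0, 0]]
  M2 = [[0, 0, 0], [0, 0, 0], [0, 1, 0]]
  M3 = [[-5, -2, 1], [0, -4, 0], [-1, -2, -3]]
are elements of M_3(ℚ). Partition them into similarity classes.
2 classes: {M1, M2}, {M3}

Characteristic polynomials: χ_{M1} = x^3, χ_{M2} = x^3, χ_{M3} = (x + 4)^3.

{M1, M2}: invariant factors x, x^2.

{M3}: invariant factors x + 4, (x + 4)^2.

Matrices are similar if and only if their invariant-factor lists agree; the partition into similarity classes is {M1, M2}, {M3}.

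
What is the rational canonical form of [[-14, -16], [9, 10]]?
The invariant factors of A (the non-unit diagonal entries of the Smith normal form of xI - A over ℚ[x]) are (x + 2)^2, each dividing the next. The characteristic polynomial is their product, (x + 2)^2.

The rational canonical form is the block-diagonal matrix of companion matrices C(f_i):
R = [[0, -4], [1, -4]].

R = [[0, -4], [1, -4]]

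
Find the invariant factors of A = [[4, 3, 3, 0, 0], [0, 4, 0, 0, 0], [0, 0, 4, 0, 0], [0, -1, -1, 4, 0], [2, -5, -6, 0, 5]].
The Jordan structure of A has elementary divisors (x - 4)^2, (x - 4), (x - 4), (x - 5). Arranging the block sizes at each eigenvalue in decreasing order and taking row products gives the invariant factors.

Invariant factors (smallest first, each dividing the next): x - 4, x - 4, (x - 5)(x - 4)^2.

Check: the last factor (x - 5)(x - 4)^2 is the minimal polynomial, and the product (x - 5)(x - 4)^4 is the characteristic polynomial.

x - 4, x - 4, (x - 5)(x - 4)^2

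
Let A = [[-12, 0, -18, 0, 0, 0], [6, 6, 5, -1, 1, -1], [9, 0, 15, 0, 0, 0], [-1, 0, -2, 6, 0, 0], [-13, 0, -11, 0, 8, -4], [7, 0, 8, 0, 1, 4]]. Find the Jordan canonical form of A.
J = [[-3, 0, 0, 0, 0, 0], [0, 6, 1, 0, 0, 0], [0, 0, 6, 1, 0, 0], [0, 0, 0, 6, 0, 0], [0, 0, 0, 0, 6, 1], [0, 0, 0, 0, 0, 6]]

The characteristic polynomial is det(xI - A) = (x - 6)^5(x + 3), so the eigenvalues are -3 (algebraic multiplicity 1), 6 (algebraic multiplicity 5).

For λ = -3: algebraic multiplicity 1 gives one 1×1 block.

For λ = 6: rank(A - 6I) = 4, rank((A - 6I)^2) = 2, rank((A - 6I)^3) = 1. The eigenspace has dimension 6 - 4 = 2, so there are 2 Jordan blocks; the rank sequence gives block sizes [3, 2].

Assembling the blocks gives the Jordan form J above.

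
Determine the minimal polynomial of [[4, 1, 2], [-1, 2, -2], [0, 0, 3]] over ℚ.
The characteristic polynomial factors as (x - 3)^3. The minimal polynomial is ∏(x - λ)^{k_λ} where k_λ is the size of the largest Jordan block at λ.

For λ = 3: rank(A - 3I) = 1, and the largest Jordan block has size 2 (the smallest k with rank((A - 3I)^k) = rank((A - 3I)^(k+1))).

So m_A(x) = (x - 3)^2.

m_A(x) = (x - 3)^2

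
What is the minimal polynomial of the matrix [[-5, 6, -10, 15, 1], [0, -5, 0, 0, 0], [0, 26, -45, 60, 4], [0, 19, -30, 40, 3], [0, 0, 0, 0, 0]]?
m_A(x) = x^2(x + 5)^2

The characteristic polynomial factors as x^2(x + 5)^3. The minimal polynomial is ∏(x - λ)^{k_λ} where k_λ is the size of the largest Jordan block at λ.

For λ = -5: rank(A + 5I) = 3, and the largest Jordan block has size 2 (the smallest k with rank((A + 5I)^k) = rank((A + 5I)^(k+1))).
For λ = 0: rank(A) = 4, and the largest Jordan block has size 2 (the smallest k with rank(A^k) = rank(A^(k+1))).

So m_A(x) = x^2(x + 5)^2.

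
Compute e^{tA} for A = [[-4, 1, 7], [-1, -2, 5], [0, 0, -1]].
e^{tA} = [[(1 - t)*e^{-3*t}, t*e^{-3*t}, (t + 3*e^{2*t} - 3)*e^{-3*t}], [-t*e^{-3*t}, (t + 1)*e^{-3*t}, (t + 2*e^{2*t} - 2)*e^{-3*t}], [0, 0, e^{-t}]]

A has Jordan form J = [[-3, 1, 0], [0, -3, 0], [0, 0, -1]] with A = PJP^{-1}, so e^{tA} = P e^{tJ} P^{-1}.

For a Jordan block J_k(λ), e^{tJ_k(λ)} = e^{λt} · (I + tN + t^2 N^2/2! + ... + t^{k-1} N^{k-1}/(k-1)!) where N is the nilpotent superdiagonal part.

Assembling the blocks and conjugating back gives the entries of e^{tA} as shown above.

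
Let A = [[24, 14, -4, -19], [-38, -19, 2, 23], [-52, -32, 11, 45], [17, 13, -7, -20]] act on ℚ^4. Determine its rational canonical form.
The invariant factors of A (the non-unit diagonal entries of the Smith normal form of xI - A over ℚ[x]) are (x + 1)^4, each dividing the next. The characteristic polynomial is their product, (x + 1)^4.

The rational canonical form is the block-diagonal matrix of companion matrices C(f_i):
R = [[0, 0, 0, -1], [1, 0, 0, -4], [0, 1, 0, -6], [0, 0, 1, -4]].

R = [[0, 0, 0, -1], [1, 0, 0, -4], [0, 1, 0, -6], [0, 0, 1, -4]]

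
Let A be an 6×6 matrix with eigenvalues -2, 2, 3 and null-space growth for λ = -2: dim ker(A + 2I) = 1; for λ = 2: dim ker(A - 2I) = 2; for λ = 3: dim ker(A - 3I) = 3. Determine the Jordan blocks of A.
Jordan blocks: (-2, 1), (2, 1), (2, 1), (3, 1), (3, 1), (3, 1)

λ = -2: successive nullity increments [1] count blocks of size ≥ k; block sizes are [1].
λ = 2: successive nullity increments [2] count blocks of size ≥ k; block sizes are [1, 1].
λ = 3: successive nullity increments [3] count blocks of size ≥ k; block sizes are [1, 1, 1].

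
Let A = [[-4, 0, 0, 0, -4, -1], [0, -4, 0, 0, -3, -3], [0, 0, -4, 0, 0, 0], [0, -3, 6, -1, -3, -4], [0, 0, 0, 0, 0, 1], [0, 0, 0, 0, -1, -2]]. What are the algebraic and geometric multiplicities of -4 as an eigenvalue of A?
algebraic multiplicity 3, geometric multiplicity 3

The characteristic polynomial is (x + 1)^3(x + 4)^3, so the factor x + 4 appears with exponent 3: the algebraic multiplicity is 3.

rank(A + 4I) = 3, so the eigenspace has dimension 6 - 3 = 3: the geometric multiplicity is 3.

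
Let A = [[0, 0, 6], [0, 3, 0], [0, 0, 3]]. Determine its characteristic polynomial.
xI - A = [[x, 0, -6], [0, x - 3, 0], [0, 0, x - 3]].

Expanding det(xI - A) along the first row:
det(xI - A) = + (x)·det([[x - 3, 0], [0, x - 3]]) - (0)·det([[0, 0], [0, x - 3]]) + (-6)·det([[0, x - 3], [0, 0]]).

Evaluating gives χ_A(x) = x^3 - 6x^2 + 9x = x(x - 3)^2.

χ_A(x) = x(x - 3)^2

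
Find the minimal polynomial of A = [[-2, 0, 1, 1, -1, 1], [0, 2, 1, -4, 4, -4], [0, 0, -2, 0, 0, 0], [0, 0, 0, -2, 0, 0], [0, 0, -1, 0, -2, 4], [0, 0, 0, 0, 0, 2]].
m_A(x) = (x - 2)(x + 2)^3

The characteristic polynomial factors as (x - 2)^2(x + 2)^4. The minimal polynomial is ∏(x - λ)^{k_λ} where k_λ is the size of the largest Jordan block at λ.

For λ = -2: rank(A + 2I) = 4, and the largest Jordan block has size 3 (the smallest k with rank((A + 2I)^k) = rank((A + 2I)^(k+1))).
For λ = 2: rank(A - 2I) = 4, and the largest Jordan block has size 1 (the smallest k with rank((A - 2I)^k) = rank((A - 2I)^(k+1))).

So m_A(x) = (x - 2)(x + 2)^3.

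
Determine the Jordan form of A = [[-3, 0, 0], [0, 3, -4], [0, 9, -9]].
J = [[-3, 1, 0], [0, -3, 0], [0, 0, -3]]

The characteristic polynomial is det(xI - A) = (x + 3)^3, so the eigenvalues are -3 (algebraic multiplicity 3).

For λ = -3: rank(A + 3I) = 1, rank((A + 3I)^2) = 0. The eigenspace has dimension 3 - 1 = 2, so there are 2 Jordan blocks; the rank sequence gives block sizes [2, 1].

Assembling the blocks gives the Jordan form J above.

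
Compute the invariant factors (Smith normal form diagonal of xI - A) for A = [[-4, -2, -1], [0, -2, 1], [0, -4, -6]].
x + 4, (x + 4)^2

The Jordan structure of A has elementary divisors (x + 4)^2, (x + 4). Arranging the block sizes at each eigenvalue in decreasing order and taking row products gives the invariant factors.

Invariant factors (smallest first, each dividing the next): x + 4, (x + 4)^2.

Check: the last factor (x + 4)^2 is the minimal polynomial, and the product (x + 4)^3 is the characteristic polynomial.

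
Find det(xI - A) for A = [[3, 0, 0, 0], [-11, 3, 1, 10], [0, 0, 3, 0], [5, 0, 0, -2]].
χ_A(x) = (x - 3)^3(x + 2)

xI - A = [[x - 3, 0, 0, 0], [11, x - 3, -1, -10], [0, 0, x - 3, 0], [-5, 0, 0, x + 2]].

Expanding det(xI - A) along the first row:
det(xI - A) = + (x - 3)·det([[x - 3, -1, -10], [0, x - 3, 0], [0, 0, x + 2]]) - (0)·det([[11, -1, -10], [0, x - 3, 0], [-5, 0, x + 2]]) + (0)·det([[11, x - 3, -10], [0, 0, 0], [-5, 0, x + 2]]) - (0)·det([[11, x - 3, -1], [0, 0, x - 3], [-5, 0, 0]]).

Evaluating gives χ_A(x) = x^4 - 7x^3 + 9x^2 + 27x - 54 = (x - 3)^3(x + 2).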